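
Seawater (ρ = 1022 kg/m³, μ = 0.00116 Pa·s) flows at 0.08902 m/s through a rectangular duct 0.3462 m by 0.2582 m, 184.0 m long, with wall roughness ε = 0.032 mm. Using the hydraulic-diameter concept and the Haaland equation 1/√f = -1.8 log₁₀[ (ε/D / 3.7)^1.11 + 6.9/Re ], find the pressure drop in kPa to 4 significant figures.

ΔP ≈ 0.06299 kPa

Hydraulic diameter D_h = 4A/P = 4·(0.3462·0.2582)/(2·(0.3462+0.2582)) = 0.3576/1.209 = 0.2958 m.
Re = ρVD_h/μ = 1022·0.08902·0.2958/0.00116 = 2.32e+04.
ε/D_h = 3.2e-05/0.2958 = 0.000108; Haaland gives 1/√f = -1.8 log₁₀[9.27e-06+0.000297] = 6.324, so f = 0.02501.
ΔP = f(L/D_h)(ρV²/2) = 0.02501·184/0.2958·4.049 = 62.99 Pa.
ΔP = 0.06299 kPa.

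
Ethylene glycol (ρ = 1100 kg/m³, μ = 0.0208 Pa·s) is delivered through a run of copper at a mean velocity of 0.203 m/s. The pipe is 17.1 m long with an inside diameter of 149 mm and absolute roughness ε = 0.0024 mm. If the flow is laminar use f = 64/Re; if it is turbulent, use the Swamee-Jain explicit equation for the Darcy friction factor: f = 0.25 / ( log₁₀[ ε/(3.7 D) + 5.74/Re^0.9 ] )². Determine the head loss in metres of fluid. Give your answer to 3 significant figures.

Reynolds number Re = ρVD/μ = 1100 · 0.203 · 0.149 / 0.0208 = 1600.
Re < 2300 → laminar flow, so f = 64/Re = 64/1600 = 0.04001 (the turbulent correlation is not needed).
Darcy-Weisbach: ΔP = f(L/D)(ρV²/2) = 0.04001·(17.1/0.149)·(1100·0.203²/2) = 0.04001·114.8·22.66 = 104.1 Pa.
Head loss h_f = ΔP/(ρg) = 104.1/(1100·9.81) = 0.00964 m.

h_f ≈ 0.00964 m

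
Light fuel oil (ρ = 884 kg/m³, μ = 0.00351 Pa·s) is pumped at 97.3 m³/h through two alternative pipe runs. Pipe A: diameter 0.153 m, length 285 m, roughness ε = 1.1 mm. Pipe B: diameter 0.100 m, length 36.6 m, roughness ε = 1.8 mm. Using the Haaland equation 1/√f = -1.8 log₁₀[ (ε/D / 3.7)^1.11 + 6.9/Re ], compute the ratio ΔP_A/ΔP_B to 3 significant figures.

ΔP_A/ΔP_B ≈ 0.692

Pipe A: V = Q/A = 0.02703/0.01839 = 1.47 m/s; Re = 5.665e+04; ε/D = 0.00719; Haaland → f = 0.03526; ΔP_A = f(L/D)(ρV²/2) = 6.273e+04 Pa.
Pipe B: V = Q/A = 0.02703/0.007854 = 3.441 m/s; Re = 8.667e+04; ε/D = 0.018; Haaland → f = 0.04729; ΔP_B = f(L/D)(ρV²/2) = 9.059e+04 Pa.
ΔP_A/ΔP_B = 6.273e+04/9.059e+04 = 0.692.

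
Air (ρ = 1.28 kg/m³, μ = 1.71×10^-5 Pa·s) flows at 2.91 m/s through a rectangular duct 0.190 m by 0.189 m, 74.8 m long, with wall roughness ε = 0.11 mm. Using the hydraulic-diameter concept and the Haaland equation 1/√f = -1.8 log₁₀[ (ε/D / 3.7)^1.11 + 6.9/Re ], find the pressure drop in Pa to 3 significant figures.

Hydraulic diameter D_h = 4A/P = 4·(0.19·0.189)/(2·(0.19+0.189)) = 0.1436/0.758 = 0.1895 m.
Re = ρVD_h/μ = 1.28·2.91·0.1895/1.71e-05 = 4.128e+04.
ε/D_h = 0.00011/0.1895 = 0.00058; Haaland gives 1/√f = -1.8 log₁₀[5.99e-05+0.000167] = 6.559, so f = 0.02324.
ΔP = f(L/D_h)(ρV²/2) = 0.02324·74.8/0.1895·5.42 = 49.72 Pa.

ΔP ≈ 49.7 Pa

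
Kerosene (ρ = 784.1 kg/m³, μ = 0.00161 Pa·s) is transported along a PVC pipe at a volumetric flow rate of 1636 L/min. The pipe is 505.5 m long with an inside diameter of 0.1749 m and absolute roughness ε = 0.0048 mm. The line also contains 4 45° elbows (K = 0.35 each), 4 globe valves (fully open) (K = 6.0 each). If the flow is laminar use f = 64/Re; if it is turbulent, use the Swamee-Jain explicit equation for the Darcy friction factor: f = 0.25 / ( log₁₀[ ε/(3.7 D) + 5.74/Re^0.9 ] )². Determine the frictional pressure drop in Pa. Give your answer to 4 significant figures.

Q = 1636 L/min = 1636/60000 = 0.02727 m³/s.
Cross-sectional area A = πD²/4 = π(0.1749)²/4 = 0.02403 m²; mean velocity V = Q/A = 0.02727/0.02403 = 1.135 m/s.
Reynolds number Re = ρVD/μ = 784.1 · 1.135 · 0.1749 / 0.00161 = 9.667e+04.
Re > 4000 → turbulent. Relative roughness ε/D = 4.8e-06/0.1749 = 2.74e-05. Swamee-Jain: f = 0.25/(log₁₀[2.74e-05/3.7 + 5.74/9.667e+04^0.9])² = 0.25/(log₁₀[7.42e-06 + 0.000187])² = 0.25/(-3.711)² = 0.01815.
Total minor-loss coefficient ΣK = 4·0.35 + 4·6 = 25.4.
ΔP = [f·L/D + ΣK]·(ρV²/2) = [0.01815·505.5/0.1749 + 25.4]·(784.1·1.135²/2) = [52.47 + 25.4]·505 = 3.932e+04 Pa.

ΔP ≈ 39320 Pa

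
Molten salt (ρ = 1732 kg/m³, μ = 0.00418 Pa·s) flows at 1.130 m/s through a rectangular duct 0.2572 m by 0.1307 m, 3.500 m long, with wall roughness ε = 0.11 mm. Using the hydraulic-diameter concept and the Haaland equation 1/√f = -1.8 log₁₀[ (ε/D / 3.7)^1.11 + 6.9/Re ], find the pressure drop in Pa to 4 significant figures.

ΔP ≈ 472.1 Pa

Hydraulic diameter D_h = 4A/P = 4·(0.2572·0.1307)/(2·(0.2572+0.1307)) = 0.1345/0.7758 = 0.1733 m.
Re = ρVD_h/μ = 1732·1.13·0.1733/0.00418 = 8.115e+04.
ε/D_h = 0.00011/0.1733 = 0.000635; Haaland gives 1/√f = -1.8 log₁₀[6.61e-05+8.5e-05] = 6.877, so f = 0.02114.
ΔP = f(L/D_h)(ρV²/2) = 0.02114·3.5/0.1733·1106 = 472.1 Pa.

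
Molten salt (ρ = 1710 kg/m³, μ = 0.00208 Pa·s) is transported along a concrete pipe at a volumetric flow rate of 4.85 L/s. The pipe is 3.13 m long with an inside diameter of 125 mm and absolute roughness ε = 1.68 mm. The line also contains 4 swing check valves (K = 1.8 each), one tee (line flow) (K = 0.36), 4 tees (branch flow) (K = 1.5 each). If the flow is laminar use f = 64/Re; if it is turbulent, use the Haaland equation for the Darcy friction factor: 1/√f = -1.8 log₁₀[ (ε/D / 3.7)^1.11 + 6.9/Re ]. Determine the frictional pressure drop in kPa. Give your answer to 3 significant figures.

ΔP ≈ 1.96 kPa

Q = 4.85 L/s = 4.85/1000 = 0.00485 m³/s.
Cross-sectional area A = πD²/4 = π(0.125)²/4 = 0.01227 m²; mean velocity V = Q/A = 0.00485/0.01227 = 0.3952 m/s.
Reynolds number Re = ρVD/μ = 1710 · 0.3952 · 0.125 / 0.00208 = 4.061e+04.
Re > 4000 → turbulent. Relative roughness ε/D = 0.00168/0.125 = 0.0134. Haaland: 1/√f = -1.8 log₁₀[(0.0134/3.7)^1.11 + 6.9/4.061e+04] = -1.8 log₁₀[0.00196 + 0.00017] = 4.81, so f = 0.04323.
Total minor-loss coefficient ΣK = 4·1.8 + 1·0.36 + 4·1.5 = 13.6.
ΔP = [f·L/D + ΣK]·(ρV²/2) = [0.04323·3.13/0.125 + 13.6]·(1710·0.3952²/2) = [1.082 + 13.6]·133.5 = 1955 Pa.
ΔP = 1955 Pa = 1.96 kPa.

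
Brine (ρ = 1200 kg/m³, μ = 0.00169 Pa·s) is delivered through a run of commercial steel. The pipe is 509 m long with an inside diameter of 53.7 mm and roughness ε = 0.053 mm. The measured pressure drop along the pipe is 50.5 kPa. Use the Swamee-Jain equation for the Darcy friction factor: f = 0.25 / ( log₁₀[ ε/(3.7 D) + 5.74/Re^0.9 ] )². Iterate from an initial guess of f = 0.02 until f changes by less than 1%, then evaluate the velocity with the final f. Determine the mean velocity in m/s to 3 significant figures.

Rearranging Darcy-Weisbach: V = √(2·ΔP·D/(f·L·ρ)). With ε/D = 5.3e-05/0.0537 = 0.000987, iterate starting from f = 0.02:
  f = 0.02 → V = √(2·5.05e+04·0.0537/(0.02·509·1200)) = 0.6663 m/s; Re = ρVD/μ = 2.541e+04; f → 0.02686
  f = 0.02686 → V = 0.575 m/s; Re = 2.192e+04; f → 0.0276
  f = 0.0276 → V = 0.5672 m/s; Re = 2.163e+04; f → 0.02767
Converged (Δf/f < 1%). With the final f = 0.02767: V = √(2·5.05e+04·0.0537/(0.02767·509·1200)) = 0.5665 m/s.

V ≈ 0.566 m/s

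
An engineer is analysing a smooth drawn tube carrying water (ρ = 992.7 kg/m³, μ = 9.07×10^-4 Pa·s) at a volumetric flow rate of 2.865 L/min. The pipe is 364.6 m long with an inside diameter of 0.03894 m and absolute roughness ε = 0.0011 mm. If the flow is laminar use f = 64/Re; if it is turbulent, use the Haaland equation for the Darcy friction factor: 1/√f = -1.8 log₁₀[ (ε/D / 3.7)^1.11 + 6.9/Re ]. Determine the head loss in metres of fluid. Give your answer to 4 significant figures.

h_f ≈ 0.02873 m

Q = 2.865 L/min = 2.865/60000 = 4.775e-05 m³/s.
Cross-sectional area A = πD²/4 = π(0.03894)²/4 = 0.001191 m²; mean velocity V = Q/A = 4.775e-05/0.001191 = 0.0401 m/s.
Reynolds number Re = ρVD/μ = 992.7 · 0.0401 · 0.03894 / 0.000907 = 1709.
Re < 2300 → laminar flow, so f = 64/Re = 64/1709 = 0.03745 (the turbulent correlation is not needed).
Darcy-Weisbach: ΔP = f(L/D)(ρV²/2) = 0.03745·(364.6/0.03894)·(992.7·0.0401²/2) = 0.03745·9363·0.7979 = 279.8 Pa.
Head loss h_f = ΔP/(ρg) = 279.8/(992.7·9.81) = 0.02873 m.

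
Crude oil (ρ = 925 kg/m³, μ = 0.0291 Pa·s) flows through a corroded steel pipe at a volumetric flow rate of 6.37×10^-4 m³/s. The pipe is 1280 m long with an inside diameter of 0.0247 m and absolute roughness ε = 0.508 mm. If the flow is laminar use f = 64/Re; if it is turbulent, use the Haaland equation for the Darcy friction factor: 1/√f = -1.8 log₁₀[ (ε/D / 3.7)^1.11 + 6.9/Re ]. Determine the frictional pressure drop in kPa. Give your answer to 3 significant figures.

ΔP ≈ 2600 kPa

Cross-sectional area A = πD²/4 = π(0.0247)²/4 = 0.0004792 m²; mean velocity V = Q/A = 0.000637/0.0004792 = 1.329 m/s.
Reynolds number Re = ρVD/μ = 925 · 1.329 · 0.0247 / 0.0291 = 1044.
Re < 2300 → laminar flow, so f = 64/Re = 64/1044 = 0.06132 (the turbulent correlation is not needed).
Darcy-Weisbach: ΔP = f(L/D)(ρV²/2) = 0.06132·(1280/0.0247)·(925·1.329²/2) = 0.06132·5.182e+04·817.4 = 2.597e+06 Pa.
ΔP = 2.597e+06 Pa = 2600 kPa.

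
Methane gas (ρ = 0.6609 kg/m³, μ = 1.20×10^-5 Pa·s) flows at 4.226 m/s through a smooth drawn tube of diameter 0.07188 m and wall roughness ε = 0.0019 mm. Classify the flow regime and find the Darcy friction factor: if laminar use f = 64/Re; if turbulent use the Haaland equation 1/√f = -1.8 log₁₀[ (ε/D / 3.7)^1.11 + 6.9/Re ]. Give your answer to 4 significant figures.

f ≈ 0.02697

Re = ρVD/μ = 0.6609·4.226·0.07188/1.2e-05 = 1.673e+04.
Re > 4000 → turbulent. ε/D = 1.9e-06/0.07188 = 2.64e-05; Haaland: 1/√f = -1.8 log₁₀[1.94e-06 + 0.000412] = 6.089, so f = 0.02697.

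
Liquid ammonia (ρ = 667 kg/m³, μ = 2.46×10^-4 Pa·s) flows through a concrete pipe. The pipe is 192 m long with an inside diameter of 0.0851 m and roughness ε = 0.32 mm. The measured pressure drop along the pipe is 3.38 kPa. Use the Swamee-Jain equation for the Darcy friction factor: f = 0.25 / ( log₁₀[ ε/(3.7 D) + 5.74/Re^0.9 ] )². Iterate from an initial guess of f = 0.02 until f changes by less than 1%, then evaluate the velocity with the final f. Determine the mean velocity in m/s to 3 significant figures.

Rearranging Darcy-Weisbach: V = √(2·ΔP·D/(f·L·ρ)). With ε/D = 0.00032/0.0851 = 0.00376, iterate starting from f = 0.02:
  f = 0.02 → V = √(2·3380·0.0851/(0.02·192·667)) = 0.4739 m/s; Re = ρVD/μ = 1.094e+05; f → 0.02919
  f = 0.02919 → V = 0.3923 m/s; Re = 9.052e+04; f → 0.02941
Converged (Δf/f < 1%). With the final f = 0.02941: V = √(2·3380·0.0851/(0.02941·192·667)) = 0.3908 m/s.

V ≈ 0.391 m/s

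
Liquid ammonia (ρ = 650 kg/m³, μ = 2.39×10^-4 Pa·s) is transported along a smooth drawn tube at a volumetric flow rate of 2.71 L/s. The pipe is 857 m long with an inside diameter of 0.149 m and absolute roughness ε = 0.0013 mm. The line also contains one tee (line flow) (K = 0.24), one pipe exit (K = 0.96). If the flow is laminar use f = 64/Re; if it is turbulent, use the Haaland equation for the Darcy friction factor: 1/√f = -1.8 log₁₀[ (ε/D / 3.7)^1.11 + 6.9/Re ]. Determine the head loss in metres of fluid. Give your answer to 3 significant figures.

h_f ≈ 0.141 m

Q = 2.71 L/s = 2.71/1000 = 0.00271 m³/s.
Cross-sectional area A = πD²/4 = π(0.149)²/4 = 0.01744 m²; mean velocity V = Q/A = 0.00271/0.01744 = 0.1554 m/s.
Reynolds number Re = ρVD/μ = 650 · 0.1554 · 0.149 / 0.000239 = 6.298e+04.
Re > 4000 → turbulent. Relative roughness ε/D = 1.3e-06/0.149 = 8.72e-06. Haaland: 1/√f = -1.8 log₁₀[(8.72e-06/3.7)^1.11 + 6.9/6.298e+04] = -1.8 log₁₀[5.67e-07 + 0.00011] = 7.125, so f = 0.0197.
Total minor-loss coefficient ΣK = 1·0.24 + 1·0.96 = 1.2.
ΔP = [f·L/D + ΣK]·(ρV²/2) = [0.0197·857/0.149 + 1.2]·(650·0.1554²/2) = [113.3 + 1.2]·7.85 = 899 Pa.
Head loss h_f = ΔP/(ρg) = 899/(650·9.81) = 0.141 m.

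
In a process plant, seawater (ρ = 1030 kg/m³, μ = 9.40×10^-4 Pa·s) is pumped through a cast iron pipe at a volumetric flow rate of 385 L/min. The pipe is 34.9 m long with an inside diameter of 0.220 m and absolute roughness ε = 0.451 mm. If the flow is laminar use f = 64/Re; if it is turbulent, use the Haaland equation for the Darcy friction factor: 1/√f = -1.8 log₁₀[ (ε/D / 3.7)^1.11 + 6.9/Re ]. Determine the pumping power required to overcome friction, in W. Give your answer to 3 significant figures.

Q = 385 L/min = 385/60000 = 0.006417 m³/s.
Cross-sectional area A = πD²/4 = π(0.22)²/4 = 0.03801 m²; mean velocity V = Q/A = 0.006417/0.03801 = 0.1688 m/s.
Reynolds number Re = ρVD/μ = 1030 · 0.1688 · 0.22 / 0.00094 = 4.069e+04.
Re > 4000 → turbulent. Relative roughness ε/D = 0.000451/0.22 = 0.00205. Haaland: 1/√f = -1.8 log₁₀[(0.00205/3.7)^1.11 + 6.9/4.069e+04] = -1.8 log₁₀[0.000243 + 0.00017] = 6.092, so f = 0.02694.
Darcy-Weisbach: ΔP = f(L/D)(ρV²/2) = 0.02694·(34.9/0.22)·(1030·0.1688²/2) = 0.02694·158.6·14.67 = 62.72 Pa.
Pumping power P = QΔP = 0.006417·62.72 = 0.4024 W = 0.402 W.

P ≈ 0.402 W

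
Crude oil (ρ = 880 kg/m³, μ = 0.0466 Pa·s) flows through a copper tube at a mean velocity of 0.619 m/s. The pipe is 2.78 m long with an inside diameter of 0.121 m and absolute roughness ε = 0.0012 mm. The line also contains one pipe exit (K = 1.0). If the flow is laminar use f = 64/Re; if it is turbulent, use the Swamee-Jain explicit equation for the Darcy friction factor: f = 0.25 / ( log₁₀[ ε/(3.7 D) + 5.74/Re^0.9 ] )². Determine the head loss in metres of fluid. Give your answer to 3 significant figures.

Reynolds number Re = ρVD/μ = 880 · 0.619 · 0.121 / 0.0466 = 1414.
Re < 2300 → laminar flow, so f = 64/Re = 64/1414 = 0.04525 (the turbulent correlation is not needed).
Total minor-loss coefficient ΣK = 1·1 = 1.
ΔP = [f·L/D + ΣK]·(ρV²/2) = [0.04525·2.78/0.121 + 1]·(880·0.619²/2) = [1.04 + 1]·168.6 = 343.9 Pa.
Head loss h_f = ΔP/(ρg) = 343.9/(880·9.81) = 0.0398 m.

h_f ≈ 0.0398 m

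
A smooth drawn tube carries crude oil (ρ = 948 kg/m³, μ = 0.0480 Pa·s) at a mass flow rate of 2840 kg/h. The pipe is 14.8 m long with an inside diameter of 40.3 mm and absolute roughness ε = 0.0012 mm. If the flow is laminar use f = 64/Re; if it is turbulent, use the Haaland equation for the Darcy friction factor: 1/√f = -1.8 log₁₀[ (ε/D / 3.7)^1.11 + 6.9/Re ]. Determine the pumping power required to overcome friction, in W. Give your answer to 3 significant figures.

P ≈ 7.60 W

ṁ = 2840 kg/h = 2840/3600 = 0.7889 kg/s.
A = πD²/4 = π(0.0403)²/4 = 0.001276 m²; mean velocity V = ṁ/(ρA) = 0.7889/(948 · 0.001276) = 0.6524 m/s.
Reynolds number Re = ρVD/μ = 948 · 0.6524 · 0.0403 / 0.048 = 519.3.
Re < 2300 → laminar flow, so f = 64/Re = 64/519.3 = 0.1233 (the turbulent correlation is not needed).
Darcy-Weisbach: ΔP = f(L/D)(ρV²/2) = 0.1233·(14.8/0.0403)·(948·0.6524²/2) = 0.1233·367.2·201.7 = 9132 Pa.
Q = ṁ/ρ = 0.7889/948 = 0.0008322 m³/s.
Pumping power P = QΔP = 0.0008322·9132 = 7.599 W = 7.60 W.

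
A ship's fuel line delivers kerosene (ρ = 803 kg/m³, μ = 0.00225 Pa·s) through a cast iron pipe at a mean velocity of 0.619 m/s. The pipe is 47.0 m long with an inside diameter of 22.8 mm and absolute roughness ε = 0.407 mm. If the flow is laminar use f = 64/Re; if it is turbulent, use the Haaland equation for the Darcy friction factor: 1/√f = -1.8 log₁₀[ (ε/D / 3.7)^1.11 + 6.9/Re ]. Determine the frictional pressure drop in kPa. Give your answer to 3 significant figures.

ΔP ≈ 17.1 kPa

Reynolds number Re = ρVD/μ = 803 · 0.619 · 0.0228 / 0.00225 = 5037.
Re > 4000 → turbulent. Relative roughness ε/D = 0.000407/0.0228 = 0.0179. Haaland: 1/√f = -1.8 log₁₀[(0.0179/3.7)^1.11 + 6.9/5037] = -1.8 log₁₀[0.00268 + 0.00137] = 4.306, so f = 0.05393.
Darcy-Weisbach: ΔP = f(L/D)(ρV²/2) = 0.05393·(47/0.0228)·(803·0.619²/2) = 0.05393·2061·153.8 = 1.71e+04 Pa.
ΔP = 1.71e+04 Pa = 17.1 kPa.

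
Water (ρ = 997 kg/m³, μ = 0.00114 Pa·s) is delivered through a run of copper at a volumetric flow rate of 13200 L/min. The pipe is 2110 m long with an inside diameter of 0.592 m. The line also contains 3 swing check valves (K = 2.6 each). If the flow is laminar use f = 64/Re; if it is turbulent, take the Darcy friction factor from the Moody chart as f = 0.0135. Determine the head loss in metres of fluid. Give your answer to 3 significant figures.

h_f ≈ 1.82 m

Q = 13200 L/min = 13200/60000 = 0.22 m³/s.
Cross-sectional area A = πD²/4 = π(0.592)²/4 = 0.2753 m²; mean velocity V = Q/A = 0.22/0.2753 = 0.7993 m/s.
Reynolds number Re = ρVD/μ = 997 · 0.7993 · 0.592 / 0.00114 = 4.138e+05.
Re > 4000 → turbulent; use the Moody-chart value f = 0.0135.
Total minor-loss coefficient ΣK = 3·2.6 = 7.8.
ΔP = [f·L/D + ΣK]·(ρV²/2) = [0.0135·2110/0.592 + 7.8]·(997·0.7993²/2) = [48.12 + 7.8]·318.5 = 1.781e+04 Pa.
Head loss h_f = ΔP/(ρg) = 1.781e+04/(997·9.81) = 1.82 m.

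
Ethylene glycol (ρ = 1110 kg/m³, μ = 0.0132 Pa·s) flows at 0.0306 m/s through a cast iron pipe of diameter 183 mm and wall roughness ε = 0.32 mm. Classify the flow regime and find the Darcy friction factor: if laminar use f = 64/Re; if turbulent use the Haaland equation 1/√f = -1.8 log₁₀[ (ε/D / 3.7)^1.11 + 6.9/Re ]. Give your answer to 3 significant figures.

Re = ρVD/μ = 1110·0.0306·0.183/0.0132 = 470.9.
Re < 2300 → laminar, so f = 64/Re = 0.1359 (roughness is irrelevant in laminar flow).

f ≈ 0.136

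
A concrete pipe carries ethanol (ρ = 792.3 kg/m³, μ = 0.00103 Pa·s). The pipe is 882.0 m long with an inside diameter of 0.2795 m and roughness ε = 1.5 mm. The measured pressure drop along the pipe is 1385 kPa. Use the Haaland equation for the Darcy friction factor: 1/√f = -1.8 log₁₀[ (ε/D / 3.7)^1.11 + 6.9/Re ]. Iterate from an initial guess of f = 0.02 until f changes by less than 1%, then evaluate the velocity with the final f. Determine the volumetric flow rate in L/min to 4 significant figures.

Q ≈ 21950 L/min

Rearranging Darcy-Weisbach: V = √(2·ΔP·D/(f·L·ρ)). With ε/D = 0.0015/0.2795 = 0.00537, iterate starting from f = 0.02:
  f = 0.02 → V = √(2·1.385e+06·0.2795/(0.02·882·792.3)) = 7.443 m/s; Re = ρVD/μ = 1.6e+06; f → 0.03114
  f = 0.03114 → V = 5.964 m/s; Re = 1.282e+06; f → 0.03116
Converged (Δf/f < 1%). With the final f = 0.03116: V = √(2·1.385e+06·0.2795/(0.03116·882·792.3)) = 5.963 m/s.
Q = V·A = 5.963·(π/4·0.2795²) = 0.3659 m³/s = 21950 L/min.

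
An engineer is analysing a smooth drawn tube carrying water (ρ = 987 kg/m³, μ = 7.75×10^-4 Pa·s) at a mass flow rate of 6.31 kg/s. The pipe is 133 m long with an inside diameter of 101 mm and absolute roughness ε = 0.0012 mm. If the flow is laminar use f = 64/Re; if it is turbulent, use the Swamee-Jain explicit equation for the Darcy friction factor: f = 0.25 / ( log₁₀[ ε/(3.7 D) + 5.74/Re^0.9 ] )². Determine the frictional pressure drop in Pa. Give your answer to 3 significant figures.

A = πD²/4 = π(0.101)²/4 = 0.008012 m²; mean velocity V = ṁ/(ρA) = 6.31/(987 · 0.008012) = 0.798 m/s.
Reynolds number Re = ρVD/μ = 987 · 0.798 · 0.101 / 0.000775 = 1.026e+05.
Re > 4000 → turbulent. Relative roughness ε/D = 1.2e-06/0.101 = 1.19e-05. Swamee-Jain: f = 0.25/(log₁₀[1.19e-05/3.7 + 5.74/1.026e+05^0.9])² = 0.25/(log₁₀[3.21e-06 + 0.000177])² = 0.25/(-3.743)² = 0.01784.
Darcy-Weisbach: ΔP = f(L/D)(ρV²/2) = 0.01784·(133/0.101)·(987·0.798²/2) = 0.01784·1317·314.2 = 7382 Pa.

ΔP ≈ 7380 Pa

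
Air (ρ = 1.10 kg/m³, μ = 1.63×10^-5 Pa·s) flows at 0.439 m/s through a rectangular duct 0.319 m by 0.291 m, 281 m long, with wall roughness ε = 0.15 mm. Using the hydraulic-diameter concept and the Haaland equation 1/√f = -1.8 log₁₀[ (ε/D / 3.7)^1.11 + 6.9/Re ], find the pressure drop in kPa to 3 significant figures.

ΔP ≈ 0.00317 kPa

Hydraulic diameter D_h = 4A/P = 4·(0.319·0.291)/(2·(0.319+0.291)) = 0.3713/1.22 = 0.3044 m.
Re = ρVD_h/μ = 1.1·0.439·0.3044/1.63e-05 = 9017.
ε/D_h = 0.00015/0.3044 = 0.000493; Haaland gives 1/√f = -1.8 log₁₀[4.99e-05+0.000765] = 5.56, so f = 0.03235.
ΔP = f(L/D_h)(ρV²/2) = 0.03235·281/0.3044·0.106 = 3.166 Pa.
ΔP = 0.00317 kPa.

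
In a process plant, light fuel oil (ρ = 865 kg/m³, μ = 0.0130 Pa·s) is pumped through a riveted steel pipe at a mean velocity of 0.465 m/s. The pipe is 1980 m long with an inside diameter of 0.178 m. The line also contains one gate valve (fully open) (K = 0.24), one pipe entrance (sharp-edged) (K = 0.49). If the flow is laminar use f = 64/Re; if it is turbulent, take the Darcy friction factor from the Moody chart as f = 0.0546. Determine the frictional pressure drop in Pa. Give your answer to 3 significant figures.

Reynolds number Re = ρVD/μ = 865 · 0.465 · 0.178 / 0.013 = 5507.
Re > 4000 → turbulent; use the Moody-chart value f = 0.0546.
Total minor-loss coefficient ΣK = 1·0.24 + 1·0.49 = 0.73.
ΔP = [f·L/D + ΣK]·(ρV²/2) = [0.0546·1980/0.178 + 0.73]·(865·0.465²/2) = [607.3 + 0.73]·93.52 = 5.687e+04 Pa.

ΔP ≈ 56900 Pa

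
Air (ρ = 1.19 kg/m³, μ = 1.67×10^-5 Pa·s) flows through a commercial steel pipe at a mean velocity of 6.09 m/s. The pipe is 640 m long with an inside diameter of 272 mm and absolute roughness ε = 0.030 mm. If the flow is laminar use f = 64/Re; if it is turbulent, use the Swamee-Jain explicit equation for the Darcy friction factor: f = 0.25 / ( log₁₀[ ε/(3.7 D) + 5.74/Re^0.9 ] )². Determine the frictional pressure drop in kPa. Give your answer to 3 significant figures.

Reynolds number Re = ρVD/μ = 1.19 · 6.09 · 0.272 / 1.67e-05 = 1.18e+05.
Re > 4000 → turbulent. Relative roughness ε/D = 3e-05/0.272 = 0.00011. Swamee-Jain: f = 0.25/(log₁₀[0.00011/3.7 + 5.74/1.18e+05^0.9])² = 0.25/(log₁₀[2.98e-05 + 0.000156])² = 0.25/(-3.73)² = 0.01797.
Darcy-Weisbach: ΔP = f(L/D)(ρV²/2) = 0.01797·(640/0.272)·(1.19·6.09²/2) = 0.01797·2353·22.07 = 932.9 Pa.
ΔP = 932.9 Pa = 0.933 kPa.

ΔP ≈ 0.933 kPa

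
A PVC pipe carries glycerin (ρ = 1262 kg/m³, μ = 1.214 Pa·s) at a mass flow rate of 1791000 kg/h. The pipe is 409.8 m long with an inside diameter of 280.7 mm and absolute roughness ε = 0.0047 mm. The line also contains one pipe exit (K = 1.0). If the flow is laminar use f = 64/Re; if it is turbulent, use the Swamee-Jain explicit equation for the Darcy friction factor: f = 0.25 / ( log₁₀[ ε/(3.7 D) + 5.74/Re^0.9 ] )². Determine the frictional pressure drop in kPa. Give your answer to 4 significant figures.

ΔP ≈ 1313 kPa

ṁ = 1791000 kg/h = 1791000/3600 = 497.5 kg/s.
A = πD²/4 = π(0.2807)²/4 = 0.06188 m²; mean velocity V = ṁ/(ρA) = 497.5/(1262 · 0.06188) = 6.37 m/s.
Reynolds number Re = ρVD/μ = 1262 · 6.37 · 0.2807 / 1.21 = 1859.
Re < 2300 → laminar flow, so f = 64/Re = 64/1859 = 0.03443 (the turbulent correlation is not needed).
Total minor-loss coefficient ΣK = 1·1 = 1.
ΔP = [f·L/D + ΣK]·(ρV²/2) = [0.03443·409.8/0.2807 + 1]·(1262·6.37²/2) = [50.27 + 1]·2.561e+04 = 1.313e+06 Pa.
ΔP = 1.313e+06 Pa = 1313 kPa.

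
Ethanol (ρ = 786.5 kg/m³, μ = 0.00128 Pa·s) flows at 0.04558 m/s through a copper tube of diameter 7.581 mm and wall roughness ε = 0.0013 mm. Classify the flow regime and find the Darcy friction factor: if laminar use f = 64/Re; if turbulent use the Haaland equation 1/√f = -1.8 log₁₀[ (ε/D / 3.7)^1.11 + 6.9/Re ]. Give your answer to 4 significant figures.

Re = ρVD/μ = 786.5·0.04558·0.007581/0.00128 = 212.3.
Re < 2300 → laminar, so f = 64/Re = 0.3014 (roughness is irrelevant in laminar flow).

f ≈ 0.3014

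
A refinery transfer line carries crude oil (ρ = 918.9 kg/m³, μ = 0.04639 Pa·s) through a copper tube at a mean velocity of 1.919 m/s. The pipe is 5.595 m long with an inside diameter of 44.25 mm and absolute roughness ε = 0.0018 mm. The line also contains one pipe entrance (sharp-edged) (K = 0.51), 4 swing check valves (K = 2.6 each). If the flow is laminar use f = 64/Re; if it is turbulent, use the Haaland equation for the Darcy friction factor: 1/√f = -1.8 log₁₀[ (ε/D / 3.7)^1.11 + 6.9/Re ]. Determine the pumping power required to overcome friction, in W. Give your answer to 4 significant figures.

Reynolds number Re = ρVD/μ = 918.9 · 1.919 · 0.04425 / 0.0464 = 1682.
Re < 2300 → laminar flow, so f = 64/Re = 64/1682 = 0.03805 (the turbulent correlation is not needed).
Total minor-loss coefficient ΣK = 1·0.51 + 4·2.6 = 10.9.
ΔP = [f·L/D + ΣK]·(ρV²/2) = [0.03805·5.595/0.04425 + 10.9]·(918.9·1.919²/2) = [4.811 + 10.9]·1692 = 2.66e+04 Pa.
Q = V·A = 1.919·0.001538 = 0.002951 m³/s.
Pumping power P = QΔP = 0.002951·2.66e+04 = 78.498 W = 78.50 W.

P ≈ 78.50 W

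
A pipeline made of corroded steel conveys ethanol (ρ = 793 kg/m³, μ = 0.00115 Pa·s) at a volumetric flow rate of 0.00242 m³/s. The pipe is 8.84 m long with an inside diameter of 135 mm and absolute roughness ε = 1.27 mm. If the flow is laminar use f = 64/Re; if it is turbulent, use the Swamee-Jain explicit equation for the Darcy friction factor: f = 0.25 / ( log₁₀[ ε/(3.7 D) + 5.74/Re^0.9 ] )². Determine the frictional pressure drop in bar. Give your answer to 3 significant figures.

Cross-sectional area A = πD²/4 = π(0.135)²/4 = 0.01431 m²; mean velocity V = Q/A = 0.00242/0.01431 = 0.1691 m/s.
Reynolds number Re = ρVD/μ = 793 · 0.1691 · 0.135 / 0.00115 = 1.574e+04.
Re > 4000 → turbulent. Relative roughness ε/D = 0.00127/0.135 = 0.00941. Swamee-Jain: f = 0.25/(log₁₀[0.00941/3.7 + 5.74/1.574e+04^0.9])² = 0.25/(log₁₀[0.00254 + 0.000959])² = 0.25/(-2.456)² = 0.04145.
Darcy-Weisbach: ΔP = f(L/D)(ρV²/2) = 0.04145·(8.84/0.135)·(793·0.1691²/2) = 0.04145·65.48·11.33 = 30.76 Pa.
ΔP = 30.76 Pa = 3.08×10^-4 bar.

ΔP ≈ 3.08×10^-4 bar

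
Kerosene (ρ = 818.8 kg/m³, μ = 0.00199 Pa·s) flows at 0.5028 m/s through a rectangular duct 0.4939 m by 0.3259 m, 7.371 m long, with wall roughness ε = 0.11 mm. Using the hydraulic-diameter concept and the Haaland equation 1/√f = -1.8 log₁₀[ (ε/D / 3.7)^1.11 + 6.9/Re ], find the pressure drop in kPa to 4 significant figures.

ΔP ≈ 0.03838 kPa

Hydraulic diameter D_h = 4A/P = 4·(0.4939·0.3259)/(2·(0.4939+0.3259)) = 0.6438/1.64 = 0.3927 m.
Re = ρVD_h/μ = 818.8·0.5028·0.3927/0.00199 = 8.124e+04.
ε/D_h = 0.00011/0.3927 = 0.00028; Haaland gives 1/√f = -1.8 log₁₀[2.67e-05+8.49e-05] = 7.114, so f = 0.01976.
ΔP = f(L/D_h)(ρV²/2) = 0.01976·7.371/0.3927·103.5 = 38.38 Pa.
ΔP = 0.03838 kPa.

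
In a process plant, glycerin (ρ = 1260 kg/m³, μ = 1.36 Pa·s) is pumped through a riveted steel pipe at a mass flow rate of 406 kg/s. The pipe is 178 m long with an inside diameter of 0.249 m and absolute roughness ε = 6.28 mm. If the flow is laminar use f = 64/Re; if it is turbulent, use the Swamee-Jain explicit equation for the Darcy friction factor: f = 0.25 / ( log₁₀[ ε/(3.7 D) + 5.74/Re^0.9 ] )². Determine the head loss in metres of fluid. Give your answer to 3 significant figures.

A = πD²/4 = π(0.249)²/4 = 0.0487 m²; mean velocity V = ṁ/(ρA) = 406/(1260 · 0.0487) = 6.617 m/s.
Reynolds number Re = ρVD/μ = 1260 · 6.617 · 0.249 / 1.36 = 1527.
Re < 2300 → laminar flow, so f = 64/Re = 64/1527 = 0.04193 (the turbulent correlation is not needed).
Darcy-Weisbach: ΔP = f(L/D)(ρV²/2) = 0.04193·(178/0.249)·(1260·6.617²/2) = 0.04193·714.9·2.759e+04 = 8.268e+05 Pa.
Head loss h_f = ΔP/(ρg) = 8.268e+05/(1260·9.81) = 66.9 m.

h_f ≈ 66.9 m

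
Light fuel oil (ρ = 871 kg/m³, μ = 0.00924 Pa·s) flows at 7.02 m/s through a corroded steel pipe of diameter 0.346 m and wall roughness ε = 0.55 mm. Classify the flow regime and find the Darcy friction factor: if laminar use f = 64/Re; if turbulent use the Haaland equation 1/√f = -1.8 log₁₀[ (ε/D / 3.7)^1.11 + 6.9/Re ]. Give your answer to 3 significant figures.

Re = ρVD/μ = 871·7.02·0.346/0.00924 = 2.29e+05.
Re > 4000 → turbulent. ε/D = 0.00055/0.346 = 0.00159; Haaland: 1/√f = -1.8 log₁₀[0.000183 + 3.01e-05] = 6.608, so f = 0.0229.

f ≈ 0.0229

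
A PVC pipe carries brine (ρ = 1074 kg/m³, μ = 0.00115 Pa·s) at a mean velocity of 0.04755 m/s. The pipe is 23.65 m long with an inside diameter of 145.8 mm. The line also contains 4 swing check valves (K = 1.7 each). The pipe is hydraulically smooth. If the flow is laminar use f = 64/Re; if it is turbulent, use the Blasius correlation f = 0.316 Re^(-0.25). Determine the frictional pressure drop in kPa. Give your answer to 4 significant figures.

ΔP ≈ 0.01519 kPa

Reynolds number Re = ρVD/μ = 1074 · 0.04755 · 0.1458 / 0.00115 = 6475.
Re > 4000 → turbulent. Smooth-pipe (Blasius): f = 0.316 Re^(-0.25) = 0.316/(6475)^0.25 = 0.03523.
Total minor-loss coefficient ΣK = 4·1.7 = 6.8.
ΔP = [f·L/D + ΣK]·(ρV²/2) = [0.03523·23.65/0.1458 + 6.8]·(1074·0.04755²/2) = [5.714 + 6.8]·1.214 = 15.19 Pa.
ΔP = 15.19 Pa = 0.01519 kPa.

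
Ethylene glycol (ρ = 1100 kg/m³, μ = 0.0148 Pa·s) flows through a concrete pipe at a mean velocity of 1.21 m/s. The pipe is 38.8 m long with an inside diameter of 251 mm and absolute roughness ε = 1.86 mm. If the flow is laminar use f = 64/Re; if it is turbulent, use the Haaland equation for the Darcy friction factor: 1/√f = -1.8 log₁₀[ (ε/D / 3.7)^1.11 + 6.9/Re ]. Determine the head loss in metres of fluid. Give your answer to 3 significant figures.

Reynolds number Re = ρVD/μ = 1100 · 1.21 · 0.251 / 0.0148 = 2.257e+04.
Re > 4000 → turbulent. Relative roughness ε/D = 0.00186/0.251 = 0.00741. Haaland: 1/√f = -1.8 log₁₀[(0.00741/3.7)^1.11 + 6.9/2.257e+04] = -1.8 log₁₀[0.00101 + 0.000306] = 5.185, so f = 0.0372.
Darcy-Weisbach: ΔP = f(L/D)(ρV²/2) = 0.0372·(38.8/0.251)·(1100·1.21²/2) = 0.0372·154.6·805.3 = 4630 Pa.
Head loss h_f = ΔP/(ρg) = 4630/(1100·9.81) = 0.429 m.

h_f ≈ 0.429 m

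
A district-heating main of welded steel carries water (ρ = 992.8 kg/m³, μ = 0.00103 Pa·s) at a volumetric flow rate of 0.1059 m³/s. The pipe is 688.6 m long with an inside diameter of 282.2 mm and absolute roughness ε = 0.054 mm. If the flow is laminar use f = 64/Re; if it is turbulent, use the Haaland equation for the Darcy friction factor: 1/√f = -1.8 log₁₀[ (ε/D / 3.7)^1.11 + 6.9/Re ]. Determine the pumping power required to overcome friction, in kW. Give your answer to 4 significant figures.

Cross-sectional area A = πD²/4 = π(0.2822)²/4 = 0.06255 m²; mean velocity V = Q/A = 0.1059/0.06255 = 1.693 m/s.
Reynolds number Re = ρVD/μ = 992.8 · 1.693 · 0.2822 / 0.00103 = 4.605e+05.
Re > 4000 → turbulent. Relative roughness ε/D = 5.4e-05/0.2822 = 0.000191. Haaland: 1/√f = -1.8 log₁₀[(0.000191/3.7)^1.11 + 6.9/4.605e+05] = -1.8 log₁₀[1.75e-05 + 1.5e-05] = 8.08, so f = 0.01532.
Darcy-Weisbach: ΔP = f(L/D)(ρV²/2) = 0.01532·(688.6/0.2822)·(992.8·1.693²/2) = 0.01532·2440·1423 = 5.319e+04 Pa.
Pumping power P = QΔP = 0.1059·5.319e+04 = 5632.6 W = 5.633 kW.

P ≈ 5.633 kW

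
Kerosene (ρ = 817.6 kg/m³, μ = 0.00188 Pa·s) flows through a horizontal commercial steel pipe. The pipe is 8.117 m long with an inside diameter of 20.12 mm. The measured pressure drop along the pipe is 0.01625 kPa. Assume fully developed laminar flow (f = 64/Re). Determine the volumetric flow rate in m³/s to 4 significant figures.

Q ≈ 4.283×10^-6 m³/s

For laminar flow, f = 64/Re with Re = ρVD/μ, so Darcy-Weisbach reduces to ΔP = 32μLV/D². Solving for V: V = ΔP·D²/(32μL) = 16.25·(0.02012)²/(32·0.00188·8.117) = 0.01347 m/s.
Check: Re = ρVD/μ = 817.6·0.01347·0.02012/0.00188 = 117.9 < 2300, so the laminar assumption holds.
Q = V·A = 0.01347·(π/4·0.02012²) = 4.283e-06 m³/s = 4.283×10^-6 m³/s.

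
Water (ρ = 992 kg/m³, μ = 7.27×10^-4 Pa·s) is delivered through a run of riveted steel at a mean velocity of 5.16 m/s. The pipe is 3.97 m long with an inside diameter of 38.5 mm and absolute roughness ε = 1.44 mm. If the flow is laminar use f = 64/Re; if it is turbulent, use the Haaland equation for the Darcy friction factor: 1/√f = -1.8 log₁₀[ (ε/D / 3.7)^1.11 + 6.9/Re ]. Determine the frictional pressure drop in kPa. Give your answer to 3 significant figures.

Reynolds number Re = ρVD/μ = 992 · 5.16 · 0.0385 / 0.000727 = 2.711e+05.
Re > 4000 → turbulent. Relative roughness ε/D = 0.00144/0.0385 = 0.0374. Haaland: 1/√f = -1.8 log₁₀[(0.0374/3.7)^1.11 + 6.9/2.711e+05] = -1.8 log₁₀[0.0061 + 2.55e-05] = 3.983, so f = 0.06302.
Darcy-Weisbach: ΔP = f(L/D)(ρV²/2) = 0.06302·(3.97/0.0385)·(992·5.16²/2) = 0.06302·103.1·1.321e+04 = 8.582e+04 Pa.
ΔP = 8.582e+04 Pa = 85.8 kPa.

ΔP ≈ 85.8 kPa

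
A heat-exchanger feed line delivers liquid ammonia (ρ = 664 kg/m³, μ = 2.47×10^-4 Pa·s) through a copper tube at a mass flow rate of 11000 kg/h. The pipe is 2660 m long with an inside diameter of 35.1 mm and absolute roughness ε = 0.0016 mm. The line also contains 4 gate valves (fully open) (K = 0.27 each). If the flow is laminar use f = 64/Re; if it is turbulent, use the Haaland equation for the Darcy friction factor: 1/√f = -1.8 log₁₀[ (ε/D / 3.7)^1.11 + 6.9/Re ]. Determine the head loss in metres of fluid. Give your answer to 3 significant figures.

ṁ = 11000 kg/h = 11000/3600 = 3.056 kg/s.
A = πD²/4 = π(0.0351)²/4 = 0.0009676 m²; mean velocity V = ṁ/(ρA) = 3.056/(664 · 0.0009676) = 4.756 m/s.
Reynolds number Re = ρVD/μ = 664 · 4.756 · 0.0351 / 0.000247 = 4.487e+05.
Re > 4000 → turbulent. Relative roughness ε/D = 1.6e-06/0.0351 = 4.56e-05. Haaland: 1/√f = -1.8 log₁₀[(4.56e-05/3.7)^1.11 + 6.9/4.487e+05] = -1.8 log₁₀[3.55e-06 + 1.54e-05] = 8.501, so f = 0.01384.
Total minor-loss coefficient ΣK = 4·0.27 = 1.08.
ΔP = [f·L/D + ΣK]·(ρV²/2) = [0.01384·2660/0.0351 + 1.08]·(664·4.756²/2) = [1049 + 1.08]·7509 = 7.882e+06 Pa.
Head loss h_f = ΔP/(ρg) = 7.882e+06/(664·9.81) = 1210 m.

h_f ≈ 1210 m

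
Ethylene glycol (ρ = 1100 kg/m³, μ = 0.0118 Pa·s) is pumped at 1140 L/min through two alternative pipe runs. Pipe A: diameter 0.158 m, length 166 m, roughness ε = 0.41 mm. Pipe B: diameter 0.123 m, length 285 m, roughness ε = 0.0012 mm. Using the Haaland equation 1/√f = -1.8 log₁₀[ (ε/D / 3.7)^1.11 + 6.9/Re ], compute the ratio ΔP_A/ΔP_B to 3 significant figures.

ΔP_A/ΔP_B ≈ 0.203

Pipe A: V = Q/A = 0.019/0.01961 = 0.9691 m/s; Re = 1.427e+04; ε/D = 0.00259; Haaland → f = 0.03217; ΔP_A = f(L/D)(ρV²/2) = 1.746e+04 Pa.
Pipe B: V = Q/A = 0.019/0.01188 = 1.599 m/s; Re = 1.833e+04; ε/D = 9.76e-06; Haaland → f = 0.02633; ΔP_B = f(L/D)(ρV²/2) = 8.58e+04 Pa.
ΔP_A/ΔP_B = 1.746e+04/8.58e+04 = 0.203.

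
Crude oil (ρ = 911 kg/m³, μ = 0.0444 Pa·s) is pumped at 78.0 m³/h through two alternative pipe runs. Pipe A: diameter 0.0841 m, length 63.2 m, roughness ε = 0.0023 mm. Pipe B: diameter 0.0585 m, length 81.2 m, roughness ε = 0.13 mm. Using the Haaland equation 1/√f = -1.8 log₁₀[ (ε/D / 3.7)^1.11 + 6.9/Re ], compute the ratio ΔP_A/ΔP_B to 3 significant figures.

Pipe A: V = Q/A = 0.02167/0.005555 = 3.9 m/s; Re = 6730; ε/D = 2.73e-05; Haaland → f = 0.03456; ΔP_A = f(L/D)(ρV²/2) = 1.8e+05 Pa.
Pipe B: V = Q/A = 0.02167/0.002688 = 8.061 m/s; Re = 9676; ε/D = 0.00222; Haaland → f = 0.03408; ΔP_B = f(L/D)(ρV²/2) = 1.4e+06 Pa.
ΔP_A/ΔP_B = 1.8e+05/1.4e+06 = 0.129.

ΔP_A/ΔP_B ≈ 0.129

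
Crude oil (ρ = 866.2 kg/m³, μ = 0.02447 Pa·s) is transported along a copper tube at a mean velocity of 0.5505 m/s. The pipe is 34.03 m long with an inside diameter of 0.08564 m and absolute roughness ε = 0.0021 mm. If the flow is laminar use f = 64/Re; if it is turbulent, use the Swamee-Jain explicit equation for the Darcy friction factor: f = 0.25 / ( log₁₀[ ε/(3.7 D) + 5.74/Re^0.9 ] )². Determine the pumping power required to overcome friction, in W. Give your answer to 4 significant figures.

P ≈ 6.342 W

Reynolds number Re = ρVD/μ = 866.2 · 0.5505 · 0.08564 / 0.0245 = 1669.
Re < 2300 → laminar flow, so f = 64/Re = 64/1669 = 0.03835 (the turbulent correlation is not needed).
Darcy-Weisbach: ΔP = f(L/D)(ρV²/2) = 0.03835·(34.03/0.08564)·(866.2·0.5505²/2) = 0.03835·397.4·131.3 = 2000 Pa.
Q = V·A = 0.5505·0.00576 = 0.003171 m³/s.
Pumping power P = QΔP = 0.003171·2000 = 6.3424 W = 6.342 W.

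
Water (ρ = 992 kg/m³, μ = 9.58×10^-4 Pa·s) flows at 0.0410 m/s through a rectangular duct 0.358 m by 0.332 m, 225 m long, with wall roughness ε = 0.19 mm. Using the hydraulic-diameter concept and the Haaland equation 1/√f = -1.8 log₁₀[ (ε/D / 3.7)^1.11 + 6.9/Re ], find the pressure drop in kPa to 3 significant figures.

Hydraulic diameter D_h = 4A/P = 4·(0.358·0.332)/(2·(0.358+0.332)) = 0.4754/1.38 = 0.3445 m.
Re = ρVD_h/μ = 992·0.041·0.3445/0.000958 = 1.463e+04.
ε/D_h = 0.00019/0.3445 = 0.000552; Haaland gives 1/√f = -1.8 log₁₀[5.65e-05+0.000472] = 5.899, so f = 0.02874.
ΔP = f(L/D_h)(ρV²/2) = 0.02874·225/0.3445·0.8338 = 15.65 Pa.
ΔP = 0.0156 kPa.

ΔP ≈ 0.0156 kPa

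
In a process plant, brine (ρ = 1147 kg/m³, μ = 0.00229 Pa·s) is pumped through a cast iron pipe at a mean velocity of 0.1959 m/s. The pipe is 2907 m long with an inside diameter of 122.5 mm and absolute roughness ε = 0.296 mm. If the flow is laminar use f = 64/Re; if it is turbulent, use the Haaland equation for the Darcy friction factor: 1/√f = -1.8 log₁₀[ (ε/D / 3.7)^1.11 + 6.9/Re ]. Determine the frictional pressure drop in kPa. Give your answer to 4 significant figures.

Reynolds number Re = ρVD/μ = 1147 · 0.1959 · 0.1225 / 0.00229 = 1.202e+04.
Re > 4000 → turbulent. Relative roughness ε/D = 0.000296/0.1225 = 0.00242. Haaland: 1/√f = -1.8 log₁₀[(0.00242/3.7)^1.11 + 6.9/1.202e+04] = -1.8 log₁₀[0.000291 + 0.000574] = 5.513, so f = 0.0329.
Darcy-Weisbach: ΔP = f(L/D)(ρV²/2) = 0.0329·(2907/0.1225)·(1147·0.1959²/2) = 0.0329·2.373e+04·22.01 = 1.719e+04 Pa.
ΔP = 1.719e+04 Pa = 17.19 kPa.

ΔP ≈ 17.19 kPa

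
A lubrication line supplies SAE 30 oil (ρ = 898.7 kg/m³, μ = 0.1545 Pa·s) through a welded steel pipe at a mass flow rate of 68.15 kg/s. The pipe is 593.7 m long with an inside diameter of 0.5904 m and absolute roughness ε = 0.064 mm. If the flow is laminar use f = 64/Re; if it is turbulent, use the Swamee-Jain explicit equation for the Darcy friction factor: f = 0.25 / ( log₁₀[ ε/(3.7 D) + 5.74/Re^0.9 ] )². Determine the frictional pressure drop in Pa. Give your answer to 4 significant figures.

ΔP ≈ 2332 Pa

A = πD²/4 = π(0.5904)²/4 = 0.2738 m²; mean velocity V = ṁ/(ρA) = 68.15/(898.7 · 0.2738) = 0.277 m/s.
Reynolds number Re = ρVD/μ = 898.7 · 0.277 · 0.5904 / 0.154 = 951.3.
Re < 2300 → laminar flow, so f = 64/Re = 64/951.3 = 0.06728 (the turbulent correlation is not needed).
Darcy-Weisbach: ΔP = f(L/D)(ρV²/2) = 0.06728·(593.7/0.5904)·(898.7·0.277²/2) = 0.06728·1006·34.48 = 2332 Pa.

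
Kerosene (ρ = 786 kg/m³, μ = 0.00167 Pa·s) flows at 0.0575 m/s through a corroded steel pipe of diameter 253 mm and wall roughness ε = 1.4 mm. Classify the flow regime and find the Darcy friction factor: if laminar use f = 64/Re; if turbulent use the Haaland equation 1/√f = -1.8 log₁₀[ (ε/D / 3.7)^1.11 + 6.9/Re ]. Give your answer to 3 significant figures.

Re = ρVD/μ = 786·0.0575·0.253/0.00167 = 6847.
Re > 4000 → turbulent. ε/D = 0.0014/0.253 = 0.00553; Haaland: 1/√f = -1.8 log₁₀[0.000731 + 0.00101] = 4.967, so f = 0.04053.

f ≈ 0.0405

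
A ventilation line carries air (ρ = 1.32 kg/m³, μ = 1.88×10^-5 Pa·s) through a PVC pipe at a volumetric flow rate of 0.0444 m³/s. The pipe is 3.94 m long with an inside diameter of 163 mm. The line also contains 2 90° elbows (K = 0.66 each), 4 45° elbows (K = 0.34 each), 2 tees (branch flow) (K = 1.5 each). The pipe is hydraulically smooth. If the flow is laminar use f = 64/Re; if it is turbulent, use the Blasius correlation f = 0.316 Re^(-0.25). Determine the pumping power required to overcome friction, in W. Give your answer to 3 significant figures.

Cross-sectional area A = πD²/4 = π(0.163)²/4 = 0.02087 m²; mean velocity V = Q/A = 0.0444/0.02087 = 2.128 m/s.
Reynolds number Re = ρVD/μ = 1.32 · 2.128 · 0.163 / 1.88e-05 = 2.435e+04.
Re > 4000 → turbulent. Smooth-pipe (Blasius): f = 0.316 Re^(-0.25) = 0.316/(2.435e+04)^0.25 = 0.0253.
Total minor-loss coefficient ΣK = 2·0.66 + 4·0.34 + 2·1.5 = 5.68.
ΔP = [f·L/D + ΣK]·(ρV²/2) = [0.0253·3.94/0.163 + 5.68]·(1.32·2.128²/2) = [0.6115 + 5.68]·2.988 = 18.8 Pa.
Pumping power P = QΔP = 0.0444·18.8 = 0.8347 W = 0.835 W.

P ≈ 0.835 W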